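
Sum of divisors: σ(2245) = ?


Divisors of 2245: 1, 5, 449, 2245
Sum = 1 + 5 + 449 + 2245 = 2700

σ(2245) = 2700


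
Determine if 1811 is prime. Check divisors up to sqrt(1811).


Check divisors up to sqrt(1811) = 42.5558
No divisors found.
1811 is prime.

Yes, 1811 is prime


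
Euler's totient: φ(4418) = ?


4418 = 2 × 47^2
Prime factors: 2, 47
φ(4418) = 4418 × (1-1/2) × (1-1/47)
= 4418 × 1/2 × 46/47 = 2162

φ(4418) = 2162


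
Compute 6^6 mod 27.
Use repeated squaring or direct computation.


6^1 mod 27 = 6
6^2 mod 27 = 9
6^3 mod 27 = 0
6^4 mod 27 = 0
6^5 mod 27 = 0
6^6 mod 27 = 0


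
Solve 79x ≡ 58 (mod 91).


GCD(79, 91) = 1, unique solution
a^(-1) mod 91 = 53
x = 53 * 58 mod 91 = 71

x ≡ 71 (mod 91)


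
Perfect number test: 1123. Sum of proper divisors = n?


Proper divisors of 1123: 1
Sum = 1 = 1

No, 1123 is not perfect (1 ≠ 1123)


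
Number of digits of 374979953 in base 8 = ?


374979953 in base 8 = 2626336561
Number of digits = 10

10 digits (base 8)


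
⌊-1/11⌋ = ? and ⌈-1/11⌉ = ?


-1/11 = -0.0909
floor = -1
ceil = 0

floor = -1, ceil = 0


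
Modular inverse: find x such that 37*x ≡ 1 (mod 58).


Use the extended Euclidean algorithm on (58, 37); each row r = 58*s + 37*t:
r=58, s=1, t=0
r=37, s=0, t=1
q=1: r=21, s=1, t=-1   [58*(1) + 37*(-1) = 21]
q=1: r=16, s=-1, t=2   [58*(-1) + 37*(2) = 16]
q=1: r=5, s=2, t=-3   [58*(2) + 37*(-3) = 5]
q=3: r=1, s=-7, t=11   [58*(-7) + 37*(11) = 1]
q=5: r=0, s=37, t=-58   [58*(37) + 37*(-58) = 0]
GCD = 1 with t = 11, so 37*(11) ≡ 1 (mod 58)
Inverse = 11 mod 58 = 11
Check: 37 * 11 = 407 ≡ 1 (mod 58)

37^(-1) ≡ 11 (mod 58)


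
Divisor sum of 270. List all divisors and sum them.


Divisors of 270: 1, 2, 3, 5, 6, 9, 10, 15, 18, 27, 30, 45, 54, 90, 135, 270
Sum = 1 + 2 + 3 + 5 + 6 + 9 + 10 + 15 + 18 + 27 + 30 + 45 + 54 + 90 + 135 + 270 = 720

σ(270) = 720


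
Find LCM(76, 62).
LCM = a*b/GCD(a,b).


GCD(76, 62) = 2
LCM = 76*62/2 = 4712/2 = 2356

LCM = 2356


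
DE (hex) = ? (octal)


DE (base 16) = 222 (decimal)
222 (decimal) = 336 (base 8)


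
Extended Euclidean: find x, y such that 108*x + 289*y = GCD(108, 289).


Tabular extended Euclidean (each row: r = 108*s + 289*t):
r=108, s=1, t=0
r=289, s=0, t=1
q=0: r=108, s=1, t=0   [108*(1) + 289*(0) = 108]
q=2: r=73, s=-2, t=1   [108*(-2) + 289*(1) = 73]
q=1: r=35, s=3, t=-1   [108*(3) + 289*(-1) = 35]
q=2: r=3, s=-8, t=3   [108*(-8) + 289*(3) = 3]
q=11: r=2, s=91, t=-34   [108*(91) + 289*(-34) = 2]
q=1: r=1, s=-99, t=37   [108*(-99) + 289*(37) = 1]
q=2: r=0, s=289, t=-108   [108*(289) + 289*(-108) = 0]
GCD = 1; from the row with r=1: x=-99, y=37
Check: 108*(-99) + 289*(37) = -10692 + 10693 = 1

GCD = 1, x = -99, y = 37


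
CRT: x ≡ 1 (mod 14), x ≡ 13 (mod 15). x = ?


M = 14*15 = 210
M1 = M/14 = 15, M2 = M/15 = 14
M1^(-1) mod 14 = 1, M2^(-1) mod 15 = 14
x = 1*15*1 + 13*14*14 = 2563
2563 mod 210 = 43
Check: 43 mod 14 = 1 ✓, 43 mod 15 = 13 ✓

x ≡ 43 (mod 210)


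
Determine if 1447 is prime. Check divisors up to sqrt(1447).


Check divisors up to sqrt(1447) = 38.0395
No divisors found.
1447 is prime.

Yes, 1447 is prime


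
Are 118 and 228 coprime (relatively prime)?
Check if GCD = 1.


Euclidean algorithm:
228 = 1 * 118 + 110
118 = 1 * 110 + 8
110 = 13 * 8 + 6
8 = 1 * 6 + 2
6 = 3 * 2 + 0
GCD(118, 228) = 2

No, not coprime (GCD = 2)


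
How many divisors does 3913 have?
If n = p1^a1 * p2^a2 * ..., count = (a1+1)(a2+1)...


3913 = 7^1 × 13^1 × 43^1
d(3913) = (1+1) × (1+1) × (1+1) = 8

8 divisors


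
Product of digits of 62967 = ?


6 × 2 × 9 × 6 × 7 = 4536


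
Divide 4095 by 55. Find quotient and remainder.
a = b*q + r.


4095 = 55 * 74 + 25
Check: 4070 + 25 = 4095

q = 74, r = 25


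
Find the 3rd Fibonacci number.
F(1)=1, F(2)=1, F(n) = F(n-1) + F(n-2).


Sequence: 1, 1, 2
F(3) = 2


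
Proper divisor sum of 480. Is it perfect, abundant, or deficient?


Proper divisors: 1, 2, 3, 4, 5, 6, 8, 10, 12, 15, 16, 20, 24, 30, 32, 40, 48, 60, 80, 96, 120, 160, 240
Sum = 1 + 2 + 3 + 4 + 5 + 6 + 8 + 10 + 12 + 15 + 16 + 20 + 24 + 30 + 32 + 40 + 48 + 60 + 80 + 96 + 120 + 160 + 240 = 1032
1032 > 480 → abundant

s(480) = 1032 (abundant)


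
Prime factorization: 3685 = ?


3685 / 5 = 737
737 / 11 = 67
67 / 67 = 1
3685 = 5 × 11 × 67


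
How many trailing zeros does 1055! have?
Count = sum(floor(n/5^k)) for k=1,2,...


floor(1055/5) = 211
floor(1055/25) = 42
floor(1055/125) = 8
floor(1055/625) = 1
Total = 262

262 trailing zeros


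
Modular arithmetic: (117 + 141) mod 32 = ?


117 + 141 = 258
258 mod 32 = 2


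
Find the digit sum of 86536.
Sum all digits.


8 + 6 + 5 + 3 + 6 = 28


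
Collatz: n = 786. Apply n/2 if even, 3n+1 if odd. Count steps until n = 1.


786 → 393 → 1180 → 590 → 295 → 886 → 443 → 1330 → 665 → 1996 → 998 → 499 → 1498 → 749 → 2248 → 1124 → 562 → 281 → 844 → 422 → 211 → 634 → 317 → 952 → 476 → 238 → 119 → 358 → 179 → 538 → 269 → 808 → 404 → 202 → 101 → 304 → 152 → 76 → 38 → 19 → 58 → 29 → 88 → 44 → 22 → 11 → 34 → 17 → 52 → 26 → 13 → 40 → 20 → 10 → 5 → 16 → 8 → 4 → 2 → 1
Total steps = 59

59 steps


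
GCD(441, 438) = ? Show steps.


441 = 1 * 438 + 3
438 = 146 * 3 + 0
GCD = 3


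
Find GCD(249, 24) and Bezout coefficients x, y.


Tabular extended Euclidean (each row: r = 249*s + 24*t):
r=249, s=1, t=0
r=24, s=0, t=1
q=10: r=9, s=1, t=-10   [249*(1) + 24*(-10) = 9]
q=2: r=6, s=-2, t=21   [249*(-2) + 24*(21) = 6]
q=1: r=3, s=3, t=-31   [249*(3) + 24*(-31) = 3]
q=2: r=0, s=-8, t=83   [249*(-8) + 24*(83) = 0]
GCD = 3; from the row with r=3: x=3, y=-31
Check: 249*(3) + 24*(-31) = 747 - 744 = 3

GCD = 3, x = 3, y = -31


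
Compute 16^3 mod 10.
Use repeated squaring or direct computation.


16^1 mod 10 = 6
16^2 mod 10 = 6
16^3 mod 10 = 6


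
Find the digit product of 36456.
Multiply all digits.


3 × 6 × 4 × 5 × 6 = 2160


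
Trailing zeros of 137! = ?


floor(137/5) = 27
floor(137/25) = 5
floor(137/125) = 1
Total = 33

33 trailing zeros


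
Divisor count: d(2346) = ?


2346 = 2^1 × 3^1 × 17^1 × 23^1
d(2346) = (1+1) × (1+1) × (1+1) × (1+1) = 16

16 divisors


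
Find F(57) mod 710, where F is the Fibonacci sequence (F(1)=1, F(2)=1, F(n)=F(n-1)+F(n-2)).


F(k) mod 710 for k=1..57:
1, 1, 2, 3, 5, 8, 13, 21, 34, 55, 89, 144, 233, 377, 610, 277, 177, 454, 631, 375, 296, 671, 257, 218, 475, 693, 458, 441, 189, 630, 109, 29, 138, 167, 305, 472, 67, 539, 606, 435, 331, 56, 387, 443, 120, 563, 683, 536, 509, 335, 134, 469, 603, 362, 255, 617, 162
F(57) mod 710 = 162


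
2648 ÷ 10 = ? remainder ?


2648 = 10 * 264 + 8
Check: 2640 + 8 = 2648

q = 264, r = 8


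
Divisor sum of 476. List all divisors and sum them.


Divisors of 476: 1, 2, 4, 7, 14, 17, 28, 34, 68, 119, 238, 476
Sum = 1 + 2 + 4 + 7 + 14 + 17 + 28 + 34 + 68 + 119 + 238 + 476 = 1008

σ(476) = 1008


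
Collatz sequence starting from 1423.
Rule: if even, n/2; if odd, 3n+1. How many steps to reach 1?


1423 → 4270 → 2135 → 6406 → 3203 → 9610 → 4805 → 14416 → 7208 → 3604 → 1802 → 901 → 2704 → 1352 → 676 → 338 → 169 → 508 → 254 → 127 → 382 → 191 → 574 → 287 → 862 → 431 → 1294 → 647 → 1942 → 971 → 2914 → 1457 → 4372 → 2186 → 1093 → 3280 → 1640 → 820 → 410 → 205 → 616 → 308 → 154 → 77 → 232 → 116 → 58 → 29 → 88 → 44 → 22 → 11 → 34 → 17 → 52 → 26 → 13 → 40 → 20 → 10 → 5 → 16 → 8 → 4 → 2 → 1
Total steps = 65

65 steps


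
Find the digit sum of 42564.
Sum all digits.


4 + 2 + 5 + 6 + 4 = 21


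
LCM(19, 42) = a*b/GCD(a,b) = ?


GCD(19, 42) = 1
LCM = 19*42/1 = 798/1 = 798

LCM = 798


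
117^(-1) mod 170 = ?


Use the extended Euclidean algorithm on (170, 117); each row r = 170*s + 117*t:
r=170, s=1, t=0
r=117, s=0, t=1
q=1: r=53, s=1, t=-1   [170*(1) + 117*(-1) = 53]
q=2: r=11, s=-2, t=3   [170*(-2) + 117*(3) = 11]
q=4: r=9, s=9, t=-13   [170*(9) + 117*(-13) = 9]
q=1: r=2, s=-11, t=16   [170*(-11) + 117*(16) = 2]
q=4: r=1, s=53, t=-77   [170*(53) + 117*(-77) = 1]
q=2: r=0, s=-117, t=170   [170*(-117) + 117*(170) = 0]
GCD = 1 with t = -77, so 117*(-77) ≡ 1 (mod 170)
Inverse = -77 mod 170 = 93
Check: 117 * 93 = 10881 ≡ 1 (mod 170)

117^(-1) ≡ 93 (mod 170)


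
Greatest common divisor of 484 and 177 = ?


484 = 2 * 177 + 130
177 = 1 * 130 + 47
130 = 2 * 47 + 36
47 = 1 * 36 + 11
36 = 3 * 11 + 3
11 = 3 * 3 + 2
3 = 1 * 2 + 1
2 = 2 * 1 + 0
GCD = 1


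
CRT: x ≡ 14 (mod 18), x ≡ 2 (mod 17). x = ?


M = 18*17 = 306
M1 = M/18 = 17, M2 = M/17 = 18
M1^(-1) mod 18 = 17, M2^(-1) mod 17 = 1
x = 14*17*17 + 2*18*1 = 4082
4082 mod 306 = 104
Check: 104 mod 18 = 14 ✓, 104 mod 17 = 2 ✓

x ≡ 104 (mod 306)


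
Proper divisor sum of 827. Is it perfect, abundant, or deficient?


Proper divisors: 1
Sum = 1 = 1
1 < 827 → deficient

s(827) = 1 (deficient)


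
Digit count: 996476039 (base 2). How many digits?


996476039 in base 2 = 111011011001010000010010000111
Number of digits = 30

30 digits (base 2)


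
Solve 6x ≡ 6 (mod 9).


GCD(6, 9) = 3 divides 6
Divide: 2x ≡ 2 (mod 3)
x ≡ 1 (mod 3)


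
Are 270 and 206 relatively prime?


Euclidean algorithm:
270 = 1 * 206 + 64
206 = 3 * 64 + 14
64 = 4 * 14 + 8
14 = 1 * 8 + 6
8 = 1 * 6 + 2
6 = 3 * 2 + 0
GCD(270, 206) = 2

No, not coprime (GCD = 2)


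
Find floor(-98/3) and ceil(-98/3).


-98/3 = -32.6667
floor = -33
ceil = -32

floor = -33, ceil = -32


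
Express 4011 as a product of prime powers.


4011 / 3 = 1337
1337 / 7 = 191
191 / 191 = 1
4011 = 3 × 7 × 191


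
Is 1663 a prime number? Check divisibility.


Check divisors up to sqrt(1663) = 40.7799
No divisors found.
1663 is prime.

Yes, 1663 is prime


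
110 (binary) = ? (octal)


110 (base 2) = 6 (decimal)
6 (decimal) = 6 (base 8)


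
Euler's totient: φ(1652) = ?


1652 = 2^2 × 7 × 59
Prime factors: 2, 7, 59
φ(1652) = 1652 × (1-1/2) × (1-1/7) × (1-1/59)
= 1652 × 1/2 × 6/7 × 58/59 = 696

φ(1652) = 696


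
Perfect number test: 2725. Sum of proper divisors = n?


Proper divisors of 2725: 1, 5, 25, 109, 545
Sum = 1 + 5 + 25 + 109 + 545 = 685

No, 2725 is not perfect (685 ≠ 2725)


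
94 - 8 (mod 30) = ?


94 - 8 = 86
86 mod 30 = 26


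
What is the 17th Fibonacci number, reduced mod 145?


F(k) mod 145 for k=1..17:
1, 1, 2, 3, 5, 8, 13, 21, 34, 55, 89, 144, 88, 87, 30, 117, 2
F(17) mod 145 = 2


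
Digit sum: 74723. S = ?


7 + 4 + 7 + 2 + 3 = 23


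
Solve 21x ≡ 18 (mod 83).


GCD(21, 83) = 1, unique solution
a^(-1) mod 83 = 4
x = 4 * 18 mod 83 = 72

x ≡ 72 (mod 83)


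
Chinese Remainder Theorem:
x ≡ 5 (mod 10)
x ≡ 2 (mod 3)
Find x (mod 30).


M = 10*3 = 30
M1 = M/10 = 3, M2 = M/3 = 10
M1^(-1) mod 10 = 7, M2^(-1) mod 3 = 1
x = 5*3*7 + 2*10*1 = 125
125 mod 30 = 5
Check: 5 mod 10 = 5 ✓, 5 mod 3 = 2 ✓

x ≡ 5 (mod 30)


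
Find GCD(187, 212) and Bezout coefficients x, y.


Tabular extended Euclidean (each row: r = 187*s + 212*t):
r=187, s=1, t=0
r=212, s=0, t=1
q=0: r=187, s=1, t=0   [187*(1) + 212*(0) = 187]
q=1: r=25, s=-1, t=1   [187*(-1) + 212*(1) = 25]
q=7: r=12, s=8, t=-7   [187*(8) + 212*(-7) = 12]
q=2: r=1, s=-17, t=15   [187*(-17) + 212*(15) = 1]
q=12: r=0, s=212, t=-187   [187*(212) + 212*(-187) = 0]
GCD = 1; from the row with r=1: x=-17, y=15
Check: 187*(-17) + 212*(15) = -3179 + 3180 = 1

GCD = 1, x = -17, y = 15


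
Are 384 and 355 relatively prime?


Euclidean algorithm:
384 = 1 * 355 + 29
355 = 12 * 29 + 7
29 = 4 * 7 + 1
7 = 7 * 1 + 0
GCD(384, 355) = 1

Yes, coprime (GCD = 1)


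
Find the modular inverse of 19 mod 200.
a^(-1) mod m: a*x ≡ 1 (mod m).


Use the extended Euclidean algorithm on (200, 19); each row r = 200*s + 19*t:
r=200, s=1, t=0
r=19, s=0, t=1
q=10: r=10, s=1, t=-10   [200*(1) + 19*(-10) = 10]
q=1: r=9, s=-1, t=11   [200*(-1) + 19*(11) = 9]
q=1: r=1, s=2, t=-21   [200*(2) + 19*(-21) = 1]
q=9: r=0, s=-19, t=200   [200*(-19) + 19*(200) = 0]
GCD = 1 with t = -21, so 19*(-21) ≡ 1 (mod 200)
Inverse = -21 mod 200 = 179
Check: 19 * 179 = 3401 ≡ 1 (mod 200)

19^(-1) ≡ 179 (mod 200)


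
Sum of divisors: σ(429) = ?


Divisors of 429: 1, 3, 11, 13, 33, 39, 143, 429
Sum = 1 + 3 + 11 + 13 + 33 + 39 + 143 + 429 = 672

σ(429) = 672


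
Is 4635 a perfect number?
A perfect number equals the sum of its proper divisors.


Proper divisors of 4635: 1, 3, 5, 9, 15, 45, 103, 309, 515, 927, 1545
Sum = 1 + 3 + 5 + 9 + 15 + 45 + 103 + 309 + 515 + 927 + 1545 = 3477

No, 4635 is not perfect (3477 ≠ 4635)


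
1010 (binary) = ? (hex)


1010 (base 2) = 10 (decimal)
10 (decimal) = A (base 16)


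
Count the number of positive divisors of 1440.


1440 = 2^5 × 3^2 × 5^1
d(1440) = (5+1) × (2+1) × (1+1) = 36

36 divisors


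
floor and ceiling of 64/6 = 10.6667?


64/6 = 10.6667
floor = 10
ceil = 11

floor = 10, ceil = 11


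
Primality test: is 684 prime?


684 / 2 = 342 (exact division)
684 is NOT prime.

No, 684 is not prime


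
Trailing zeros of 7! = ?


floor(7/5) = 1
Total = 1

1 trailing zeros


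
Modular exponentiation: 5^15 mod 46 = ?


5^1 mod 46 = 5
5^2 mod 46 = 25
5^3 mod 46 = 33
5^4 mod 46 = 27
5^5 mod 46 = 43
5^6 mod 46 = 31
5^7 mod 46 = 17
5^8 mod 46 = 39
5^9 mod 46 = 11
5^10 mod 46 = 9
5^11 mod 46 = 45
5^12 mod 46 = 41
5^13 mod 46 = 21
5^14 mod 46 = 13
5^15 mod 46 = 19


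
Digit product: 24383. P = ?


2 × 4 × 3 × 8 × 3 = 576


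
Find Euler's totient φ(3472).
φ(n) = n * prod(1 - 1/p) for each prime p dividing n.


3472 = 2^4 × 7 × 31
Prime factors: 2, 7, 31
φ(3472) = 3472 × (1-1/2) × (1-1/7) × (1-1/31)
= 3472 × 1/2 × 6/7 × 30/31 = 1440

φ(3472) = 1440


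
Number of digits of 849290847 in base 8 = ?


849290847 in base 8 = 6247623137
Number of digits = 10

10 digits (base 8)


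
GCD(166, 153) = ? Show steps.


166 = 1 * 153 + 13
153 = 11 * 13 + 10
13 = 1 * 10 + 3
10 = 3 * 3 + 1
3 = 3 * 1 + 0
GCD = 1


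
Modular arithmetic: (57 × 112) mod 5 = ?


57 × 112 = 6384
6384 mod 5 = 4


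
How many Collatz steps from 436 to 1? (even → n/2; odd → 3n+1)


436 → 218 → 109 → 328 → 164 → 82 → 41 → 124 → 62 → 31 → 94 → 47 → 142 → 71 → 214 → 107 → 322 → 161 → 484 → 242 → 121 → 364 → 182 → 91 → 274 → 137 → 412 → 206 → 103 → 310 → 155 → 466 → 233 → 700 → 350 → 175 → 526 → 263 → 790 → 395 → 1186 → 593 → 1780 → 890 → 445 → 1336 → 668 → 334 → 167 → 502 → 251 → 754 → 377 → 1132 → 566 → 283 → 850 → 425 → 1276 → 638 → 319 → 958 → 479 → 1438 → 719 → 2158 → 1079 → 3238 → 1619 → 4858 → 2429 → 7288 → 3644 → 1822 → 911 → 2734 → 1367 → 4102 → 2051 → 6154 → 3077 → 9232 → 4616 → 2308 → 1154 → 577 → 1732 → 866 → 433 → 1300 → 650 → 325 → 976 → 488 → 244 → 122 → 61 → 184 → 92 → 46 → 23 → 70 → 35 → 106 → 53 → 160 → 80 → 40 → 20 → 10 → 5 → 16 → 8 → 4 → 2 → 1
Total steps = 115

115 steps


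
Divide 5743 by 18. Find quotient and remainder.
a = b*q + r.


5743 = 18 * 319 + 1
Check: 5742 + 1 = 5743

q = 319, r = 1


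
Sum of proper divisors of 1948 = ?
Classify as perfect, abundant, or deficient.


Proper divisors: 1, 2, 4, 487, 974
Sum = 1 + 2 + 4 + 487 + 974 = 1468
1468 < 1948 → deficient

s(1948) = 1468 (deficient)


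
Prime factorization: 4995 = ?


4995 / 3 = 1665
1665 / 3 = 555
555 / 3 = 185
185 / 5 = 37
37 / 37 = 1
4995 = 3^3 × 5 × 37


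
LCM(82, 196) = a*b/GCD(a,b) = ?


GCD(82, 196) = 2
LCM = 82*196/2 = 16072/2 = 8036

LCM = 8036


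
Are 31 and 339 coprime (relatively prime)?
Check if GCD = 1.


Euclidean algorithm:
339 = 10 * 31 + 29
31 = 1 * 29 + 2
29 = 14 * 2 + 1
2 = 2 * 1 + 0
GCD(31, 339) = 1

Yes, coprime (GCD = 1)


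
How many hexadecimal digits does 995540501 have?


995540501 in base 16 = 3B56BE15
Number of digits = 8

8 digits (base 16)


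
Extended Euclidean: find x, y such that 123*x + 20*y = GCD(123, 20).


Tabular extended Euclidean (each row: r = 123*s + 20*t):
r=123, s=1, t=0
r=20, s=0, t=1
q=6: r=3, s=1, t=-6   [123*(1) + 20*(-6) = 3]
q=6: r=2, s=-6, t=37   [123*(-6) + 20*(37) = 2]
q=1: r=1, s=7, t=-43   [123*(7) + 20*(-43) = 1]
q=2: r=0, s=-20, t=123   [123*(-20) + 20*(123) = 0]
GCD = 1; from the row with r=1: x=7, y=-43
Check: 123*(7) + 20*(-43) = 861 - 860 = 1

GCD = 1, x = 7, y = -43


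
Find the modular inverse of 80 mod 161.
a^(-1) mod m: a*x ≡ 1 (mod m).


Use the extended Euclidean algorithm on (161, 80); each row r = 161*s + 80*t:
r=161, s=1, t=0
r=80, s=0, t=1
q=2: r=1, s=1, t=-2   [161*(1) + 80*(-2) = 1]
q=80: r=0, s=-80, t=161   [161*(-80) + 80*(161) = 0]
GCD = 1 with t = -2, so 80*(-2) ≡ 1 (mod 161)
Inverse = -2 mod 161 = 159
Check: 80 * 159 = 12720 ≡ 1 (mod 161)

80^(-1) ≡ 159 (mod 161)


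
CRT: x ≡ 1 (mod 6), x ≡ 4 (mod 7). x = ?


M = 6*7 = 42
M1 = M/6 = 7, M2 = M/7 = 6
M1^(-1) mod 6 = 1, M2^(-1) mod 7 = 6
x = 1*7*1 + 4*6*6 = 151
151 mod 42 = 25
Check: 25 mod 6 = 1 ✓, 25 mod 7 = 4 ✓

x ≡ 25 (mod 42)


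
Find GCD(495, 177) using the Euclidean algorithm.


495 = 2 * 177 + 141
177 = 1 * 141 + 36
141 = 3 * 36 + 33
36 = 1 * 33 + 3
33 = 11 * 3 + 0
GCD = 3


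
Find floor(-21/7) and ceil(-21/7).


-21/7 = -3.0000
floor = -3
ceil = -3

floor = -3, ceil = -3


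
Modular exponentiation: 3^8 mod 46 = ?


3^1 mod 46 = 3
3^2 mod 46 = 9
3^3 mod 46 = 27
3^4 mod 46 = 35
3^5 mod 46 = 13
3^6 mod 46 = 39
3^7 mod 46 = 25
3^8 mod 46 = 29


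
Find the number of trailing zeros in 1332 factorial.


floor(1332/5) = 266
floor(1332/25) = 53
floor(1332/125) = 10
floor(1332/625) = 2
Total = 331

331 trailing zeros


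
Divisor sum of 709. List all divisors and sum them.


Divisors of 709: 1, 709
Sum = 1 + 709 = 710

σ(709) = 710


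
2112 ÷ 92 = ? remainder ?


2112 = 92 * 22 + 88
Check: 2024 + 88 = 2112

q = 22, r = 88


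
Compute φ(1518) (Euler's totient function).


1518 = 2 × 3 × 11 × 23
Prime factors: 2, 3, 11, 23
φ(1518) = 1518 × (1-1/2) × (1-1/3) × (1-1/11) × (1-1/23)
= 1518 × 1/2 × 2/3 × 10/11 × 22/23 = 440

φ(1518) = 440


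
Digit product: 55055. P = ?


5 × 5 × 0 × 5 × 5 = 0


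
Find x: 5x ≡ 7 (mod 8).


GCD(5, 8) = 1, unique solution
a^(-1) mod 8 = 5
x = 5 * 7 mod 8 = 3

x ≡ 3 (mod 8)


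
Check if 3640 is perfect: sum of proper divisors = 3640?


Proper divisors of 3640: 1, 2, 4, 5, 7, 8, 10, 13, 14, 20, 26, 28, 35, 40, 52, 56, 65, 70, 91, 104, 130, 140, 182, 260, 280, 364, 455, 520, 728, 910, 1820
Sum = 1 + 2 + 4 + 5 + 7 + 8 + 10 + 13 + 14 + 20 + 26 + 28 + 35 + 40 + 52 + 56 + 65 + 70 + 91 + 104 + 130 + 140 + 182 + 260 + 280 + 364 + 455 + 520 + 728 + 910 + 1820 = 6440

No, 3640 is not perfect (6440 ≠ 3640)


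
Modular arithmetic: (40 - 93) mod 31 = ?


40 - 93 = -53
-53 mod 31 = 9


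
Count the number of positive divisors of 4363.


4363 = 4363^1
d(4363) = (1+1) = 2

2 divisors


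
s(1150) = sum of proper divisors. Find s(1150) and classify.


Proper divisors: 1, 2, 5, 10, 23, 25, 46, 50, 115, 230, 575
Sum = 1 + 2 + 5 + 10 + 23 + 25 + 46 + 50 + 115 + 230 + 575 = 1082
1082 < 1150 → deficient

s(1150) = 1082 (deficient)


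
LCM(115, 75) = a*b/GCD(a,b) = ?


GCD(115, 75) = 5
LCM = 115*75/5 = 8625/5 = 1725

LCM = 1725


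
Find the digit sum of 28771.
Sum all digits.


2 + 8 + 7 + 7 + 1 = 25


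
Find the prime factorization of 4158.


4158 / 2 = 2079
2079 / 3 = 693
693 / 3 = 231
231 / 3 = 77
77 / 7 = 11
11 / 11 = 1
4158 = 2 × 3^3 × 7 × 11


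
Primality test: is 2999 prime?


Check divisors up to sqrt(2999) = 54.7631
No divisors found.
2999 is prime.

Yes, 2999 is prime


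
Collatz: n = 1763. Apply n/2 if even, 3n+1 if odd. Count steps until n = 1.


1763 → 5290 → 2645 → 7936 → 3968 → 1984 → 992 → 496 → 248 → 124 → 62 → 31 → 94 → 47 → 142 → 71 → 214 → 107 → 322 → 161 → 484 → 242 → 121 → 364 → 182 → 91 → 274 → 137 → 412 → 206 → 103 → 310 → 155 → 466 → 233 → 700 → 350 → 175 → 526 → 263 → 790 → 395 → 1186 → 593 → 1780 → 890 → 445 → 1336 → 668 → 334 → 167 → 502 → 251 → 754 → 377 → 1132 → 566 → 283 → 850 → 425 → 1276 → 638 → 319 → 958 → 479 → 1438 → 719 → 2158 → 1079 → 3238 → 1619 → 4858 → 2429 → 7288 → 3644 → 1822 → 911 → 2734 → 1367 → 4102 → 2051 → 6154 → 3077 → 9232 → 4616 → 2308 → 1154 → 577 → 1732 → 866 → 433 → 1300 → 650 → 325 → 976 → 488 → 244 → 122 → 61 → 184 → 92 → 46 → 23 → 70 → 35 → 106 → 53 → 160 → 80 → 40 → 20 → 10 → 5 → 16 → 8 → 4 → 2 → 1
Total steps = 117

117 steps


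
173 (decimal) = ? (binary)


173 (base 10) = 173 (decimal)
173 (decimal) = 10101101 (base 2)


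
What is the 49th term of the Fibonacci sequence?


Sequence: 1, 1, 2, 3, 5, 8, 13, 21, 34, 55, 89, 144, 233, 377, 610, 987, 1597, 2584, 4181, 6765, 10946, 17711, 28657, 46368, 75025, 121393, 196418, 317811, 514229, 832040, 1346269, 2178309, 3524578, 5702887, 9227465, 14930352, 24157817, 39088169, 63245986, 102334155, 165580141, 267914296, 433494437, 701408733, 1134903170, 1836311903, 2971215073, 4807526976, 7778742049
F(49) = 7778742049


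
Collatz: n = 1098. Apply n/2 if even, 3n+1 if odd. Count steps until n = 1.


1098 → 549 → 1648 → 824 → 412 → 206 → 103 → 310 → 155 → 466 → 233 → 700 → 350 → 175 → 526 → 263 → 790 → 395 → 1186 → 593 → 1780 → 890 → 445 → 1336 → 668 → 334 → 167 → 502 → 251 → 754 → 377 → 1132 → 566 → 283 → 850 → 425 → 1276 → 638 → 319 → 958 → 479 → 1438 → 719 → 2158 → 1079 → 3238 → 1619 → 4858 → 2429 → 7288 → 3644 → 1822 → 911 → 2734 → 1367 → 4102 → 2051 → 6154 → 3077 → 9232 → 4616 → 2308 → 1154 → 577 → 1732 → 866 → 433 → 1300 → 650 → 325 → 976 → 488 → 244 → 122 → 61 → 184 → 92 → 46 → 23 → 70 → 35 → 106 → 53 → 160 → 80 → 40 → 20 → 10 → 5 → 16 → 8 → 4 → 2 → 1
Total steps = 93

93 steps


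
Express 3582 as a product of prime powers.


3582 / 2 = 1791
1791 / 3 = 597
597 / 3 = 199
199 / 199 = 1
3582 = 2 × 3^2 × 199


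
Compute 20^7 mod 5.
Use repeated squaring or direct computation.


20^1 mod 5 = 0
20^2 mod 5 = 0
20^3 mod 5 = 0
20^4 mod 5 = 0
20^5 mod 5 = 0
20^6 mod 5 = 0
20^7 mod 5 = 0


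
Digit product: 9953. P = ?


9 × 9 × 5 × 3 = 1215


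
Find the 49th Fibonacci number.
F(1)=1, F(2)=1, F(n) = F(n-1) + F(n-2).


Sequence: 1, 1, 2, 3, 5, 8, 13, 21, 34, 55, 89, 144, 233, 377, 610, 987, 1597, 2584, 4181, 6765, 10946, 17711, 28657, 46368, 75025, 121393, 196418, 317811, 514229, 832040, 1346269, 2178309, 3524578, 5702887, 9227465, 14930352, 24157817, 39088169, 63245986, 102334155, 165580141, 267914296, 433494437, 701408733, 1134903170, 1836311903, 2971215073, 4807526976, 7778742049
F(49) = 7778742049


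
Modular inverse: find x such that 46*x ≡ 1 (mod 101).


Use the extended Euclidean algorithm on (101, 46); each row r = 101*s + 46*t:
r=101, s=1, t=0
r=46, s=0, t=1
q=2: r=9, s=1, t=-2   [101*(1) + 46*(-2) = 9]
q=5: r=1, s=-5, t=11   [101*(-5) + 46*(11) = 1]
q=9: r=0, s=46, t=-101   [101*(46) + 46*(-101) = 0]
GCD = 1 with t = 11, so 46*(11) ≡ 1 (mod 101)
Inverse = 11 mod 101 = 11
Check: 46 * 11 = 506 ≡ 1 (mod 101)

46^(-1) ≡ 11 (mod 101)


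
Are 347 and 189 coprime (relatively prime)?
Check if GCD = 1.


Euclidean algorithm:
347 = 1 * 189 + 158
189 = 1 * 158 + 31
158 = 5 * 31 + 3
31 = 10 * 3 + 1
3 = 3 * 1 + 0
GCD(347, 189) = 1

Yes, coprime (GCD = 1)


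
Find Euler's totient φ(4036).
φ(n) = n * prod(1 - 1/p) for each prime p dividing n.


4036 = 2^2 × 1009
Prime factors: 2, 1009
φ(4036) = 4036 × (1-1/2) × (1-1/1009)
= 4036 × 1/2 × 1008/1009 = 2016

φ(4036) = 2016


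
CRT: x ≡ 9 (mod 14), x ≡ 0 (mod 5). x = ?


M = 14*5 = 70
M1 = M/14 = 5, M2 = M/5 = 14
M1^(-1) mod 14 = 3, M2^(-1) mod 5 = 4
x = 9*5*3 + 0*14*4 = 135
135 mod 70 = 65
Check: 65 mod 14 = 9 ✓, 65 mod 5 = 0 ✓

x ≡ 65 (mod 70)


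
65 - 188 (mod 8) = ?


65 - 188 = -123
-123 mod 8 = 5


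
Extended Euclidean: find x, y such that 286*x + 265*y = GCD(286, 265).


Tabular extended Euclidean (each row: r = 286*s + 265*t):
r=286, s=1, t=0
r=265, s=0, t=1
q=1: r=21, s=1, t=-1   [286*(1) + 265*(-1) = 21]
q=12: r=13, s=-12, t=13   [286*(-12) + 265*(13) = 13]
q=1: r=8, s=13, t=-14   [286*(13) + 265*(-14) = 8]
q=1: r=5, s=-25, t=27   [286*(-25) + 265*(27) = 5]
q=1: r=3, s=38, t=-41   [286*(38) + 265*(-41) = 3]
q=1: r=2, s=-63, t=68   [286*(-63) + 265*(68) = 2]
q=1: r=1, s=101, t=-109   [286*(101) + 265*(-109) = 1]
q=2: r=0, s=-265, t=286   [286*(-265) + 265*(286) = 0]
GCD = 1; from the row with r=1: x=101, y=-109
Check: 286*(101) + 265*(-109) = 28886 - 28885 = 1

GCD = 1, x = 101, y = -109


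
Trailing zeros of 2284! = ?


floor(2284/5) = 456
floor(2284/25) = 91
floor(2284/125) = 18
floor(2284/625) = 3
Total = 568

568 trailing zeros


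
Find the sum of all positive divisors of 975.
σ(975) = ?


Divisors of 975: 1, 3, 5, 13, 15, 25, 39, 65, 75, 195, 325, 975
Sum = 1 + 3 + 5 + 13 + 15 + 25 + 39 + 65 + 75 + 195 + 325 + 975 = 1736

σ(975) = 1736


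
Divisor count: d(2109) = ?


2109 = 3^1 × 19^1 × 37^1
d(2109) = (1+1) × (1+1) × (1+1) = 8

8 divisors


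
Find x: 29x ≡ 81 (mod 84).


GCD(29, 84) = 1, unique solution
a^(-1) mod 84 = 29
x = 29 * 81 mod 84 = 81

x ≡ 81 (mod 84)


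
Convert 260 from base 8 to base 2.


260 (base 8) = 176 (decimal)
176 (decimal) = 10110000 (base 2)


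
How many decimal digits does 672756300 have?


672756300 has 9 digits in base 10
floor(log10(672756300)) + 1 = floor(8.8279) + 1 = 9

9 digits (base 10)


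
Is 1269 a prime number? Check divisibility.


1269 / 3 = 423 (exact division)
1269 is NOT prime.

No, 1269 is not prime


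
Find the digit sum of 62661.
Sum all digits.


6 + 2 + 6 + 6 + 1 = 21


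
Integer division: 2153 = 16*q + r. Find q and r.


2153 = 16 * 134 + 9
Check: 2144 + 9 = 2153

q = 134, r = 9


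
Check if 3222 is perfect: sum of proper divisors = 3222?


Proper divisors of 3222: 1, 2, 3, 6, 9, 18, 179, 358, 537, 1074, 1611
Sum = 1 + 2 + 3 + 6 + 9 + 18 + 179 + 358 + 537 + 1074 + 1611 = 3798

No, 3222 is not perfect (3798 ≠ 3222)


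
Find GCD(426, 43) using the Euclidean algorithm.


426 = 9 * 43 + 39
43 = 1 * 39 + 4
39 = 9 * 4 + 3
4 = 1 * 3 + 1
3 = 3 * 1 + 0
GCD = 1


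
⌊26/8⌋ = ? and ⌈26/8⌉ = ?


26/8 = 3.2500
floor = 3
ceil = 4

floor = 3, ceil = 4


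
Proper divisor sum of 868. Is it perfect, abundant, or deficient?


Proper divisors: 1, 2, 4, 7, 14, 28, 31, 62, 124, 217, 434
Sum = 1 + 2 + 4 + 7 + 14 + 28 + 31 + 62 + 124 + 217 + 434 = 924
924 > 868 → abundant

s(868) = 924 (abundant)


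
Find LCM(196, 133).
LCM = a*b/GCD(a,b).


GCD(196, 133) = 7
LCM = 196*133/7 = 26068/7 = 3724

LCM = 3724


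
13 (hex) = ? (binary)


13 (base 16) = 19 (decimal)
19 (decimal) = 10011 (base 2)


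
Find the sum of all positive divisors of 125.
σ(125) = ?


Divisors of 125: 1, 5, 25, 125
Sum = 1 + 5 + 25 + 125 = 156

σ(125) = 156


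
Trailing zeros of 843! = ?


floor(843/5) = 168
floor(843/25) = 33
floor(843/125) = 6
floor(843/625) = 1
Total = 208

208 trailing zeros


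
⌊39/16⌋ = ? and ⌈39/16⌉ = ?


39/16 = 2.4375
floor = 2
ceil = 3

floor = 2, ceil = 3


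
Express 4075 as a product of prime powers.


4075 / 5 = 815
815 / 5 = 163
163 / 163 = 1
4075 = 5^2 × 163


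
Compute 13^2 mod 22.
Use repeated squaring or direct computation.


13^1 mod 22 = 13
13^2 mod 22 = 15


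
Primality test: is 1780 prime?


1780 / 2 = 890 (exact division)
1780 is NOT prime.

No, 1780 is not prime


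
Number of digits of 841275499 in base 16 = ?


841275499 in base 16 = 3224D86B
Number of digits = 8

8 digits (base 16)


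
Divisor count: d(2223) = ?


2223 = 3^2 × 13^1 × 19^1
d(2223) = (2+1) × (1+1) × (1+1) = 12

12 divisors


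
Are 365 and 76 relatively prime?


Euclidean algorithm:
365 = 4 * 76 + 61
76 = 1 * 61 + 15
61 = 4 * 15 + 1
15 = 15 * 1 + 0
GCD(365, 76) = 1

Yes, coprime (GCD = 1)


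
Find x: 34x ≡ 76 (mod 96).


GCD(34, 96) = 2 divides 76
Divide: 17x ≡ 38 (mod 48)
x ≡ 22 (mod 48)


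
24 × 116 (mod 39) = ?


24 × 116 = 2784
2784 mod 39 = 15


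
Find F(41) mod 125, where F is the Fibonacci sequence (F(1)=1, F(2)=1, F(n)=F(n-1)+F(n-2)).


F(k) mod 125 for k=1..41:
1, 1, 2, 3, 5, 8, 13, 21, 34, 55, 89, 19, 108, 2, 110, 112, 97, 84, 56, 15, 71, 86, 32, 118, 25, 18, 43, 61, 104, 40, 19, 59, 78, 12, 90, 102, 67, 44, 111, 30, 16
F(41) mod 125 = 16


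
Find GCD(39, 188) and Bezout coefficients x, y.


Tabular extended Euclidean (each row: r = 39*s + 188*t):
r=39, s=1, t=0
r=188, s=0, t=1
q=0: r=39, s=1, t=0   [39*(1) + 188*(0) = 39]
q=4: r=32, s=-4, t=1   [39*(-4) + 188*(1) = 32]
q=1: r=7, s=5, t=-1   [39*(5) + 188*(-1) = 7]
q=4: r=4, s=-24, t=5   [39*(-24) + 188*(5) = 4]
q=1: r=3, s=29, t=-6   [39*(29) + 188*(-6) = 3]
q=1: r=1, s=-53, t=11   [39*(-53) + 188*(11) = 1]
q=3: r=0, s=188, t=-39   [39*(188) + 188*(-39) = 0]
GCD = 1; from the row with r=1: x=-53, y=11
Check: 39*(-53) + 188*(11) = -2067 + 2068 = 1

GCD = 1, x = -53, y = 11


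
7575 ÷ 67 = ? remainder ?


7575 = 67 * 113 + 4
Check: 7571 + 4 = 7575

q = 113, r = 4


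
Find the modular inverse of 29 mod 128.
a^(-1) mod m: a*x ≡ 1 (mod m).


Use the extended Euclidean algorithm on (128, 29); each row r = 128*s + 29*t:
r=128, s=1, t=0
r=29, s=0, t=1
q=4: r=12, s=1, t=-4   [128*(1) + 29*(-4) = 12]
q=2: r=5, s=-2, t=9   [128*(-2) + 29*(9) = 5]
q=2: r=2, s=5, t=-22   [128*(5) + 29*(-22) = 2]
q=2: r=1, s=-12, t=53   [128*(-12) + 29*(53) = 1]
q=2: r=0, s=29, t=-128   [128*(29) + 29*(-128) = 0]
GCD = 1 with t = 53, so 29*(53) ≡ 1 (mod 128)
Inverse = 53 mod 128 = 53
Check: 29 * 53 = 1537 ≡ 1 (mod 128)

29^(-1) ≡ 53 (mod 128)


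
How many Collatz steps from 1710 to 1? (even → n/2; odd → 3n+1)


1710 → 855 → 2566 → 1283 → 3850 → 1925 → 5776 → 2888 → 1444 → 722 → 361 → 1084 → 542 → 271 → 814 → 407 → 1222 → 611 → 1834 → 917 → 2752 → 1376 → 688 → 344 → 172 → 86 → 43 → 130 → 65 → 196 → 98 → 49 → 148 → 74 → 37 → 112 → 56 → 28 → 14 → 7 → 22 → 11 → 34 → 17 → 52 → 26 → 13 → 40 → 20 → 10 → 5 → 16 → 8 → 4 → 2 → 1
Total steps = 55

55 steps


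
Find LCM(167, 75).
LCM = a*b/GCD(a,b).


GCD(167, 75) = 1
LCM = 167*75/1 = 12525/1 = 12525

LCM = 12525


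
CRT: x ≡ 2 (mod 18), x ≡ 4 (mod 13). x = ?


M = 18*13 = 234
M1 = M/18 = 13, M2 = M/13 = 18
M1^(-1) mod 18 = 7, M2^(-1) mod 13 = 8
x = 2*13*7 + 4*18*8 = 758
758 mod 234 = 56
Check: 56 mod 18 = 2 ✓, 56 mod 13 = 4 ✓

x ≡ 56 (mod 234)


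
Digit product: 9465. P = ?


9 × 4 × 6 × 5 = 1080


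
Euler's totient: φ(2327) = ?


2327 = 13 × 179
Prime factors: 13, 179
φ(2327) = 2327 × (1-1/13) × (1-1/179)
= 2327 × 12/13 × 178/179 = 2136

φ(2327) = 2136


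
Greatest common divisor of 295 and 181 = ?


295 = 1 * 181 + 114
181 = 1 * 114 + 67
114 = 1 * 67 + 47
67 = 1 * 47 + 20
47 = 2 * 20 + 7
20 = 2 * 7 + 6
7 = 1 * 6 + 1
6 = 6 * 1 + 0
GCD = 1


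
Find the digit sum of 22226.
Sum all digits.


2 + 2 + 2 + 2 + 6 = 14


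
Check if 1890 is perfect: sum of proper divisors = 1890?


Proper divisors of 1890: 1, 2, 3, 5, 6, 7, 9, 10, 14, 15, 18, 21, 27, 30, 35, 42, 45, 54, 63, 70, 90, 105, 126, 135, 189, 210, 270, 315, 378, 630, 945
Sum = 1 + 2 + 3 + 5 + 6 + 7 + 9 + 10 + 14 + 15 + 18 + 21 + 27 + 30 + 35 + 42 + 45 + 54 + 63 + 70 + 90 + 105 + 126 + 135 + 189 + 210 + 270 + 315 + 378 + 630 + 945 = 3870

No, 1890 is not perfect (3870 ≠ 1890)


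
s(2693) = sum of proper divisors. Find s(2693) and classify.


Proper divisors: 1
Sum = 1 = 1
1 < 2693 → deficient

s(2693) = 1 (deficient)


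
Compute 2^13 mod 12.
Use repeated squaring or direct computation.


2^1 mod 12 = 2
2^2 mod 12 = 4
2^3 mod 12 = 8
2^4 mod 12 = 4
2^5 mod 12 = 8
2^6 mod 12 = 4
2^7 mod 12 = 8
2^8 mod 12 = 4
2^9 mod 12 = 8
2^10 mod 12 = 4
2^11 mod 12 = 8
2^12 mod 12 = 4
2^13 mod 12 = 8


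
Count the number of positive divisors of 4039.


4039 = 7^1 × 577^1
d(4039) = (1+1) × (1+1) = 4

4 divisors


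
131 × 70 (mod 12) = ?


131 × 70 = 9170
9170 mod 12 = 2


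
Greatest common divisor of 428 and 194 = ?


428 = 2 * 194 + 40
194 = 4 * 40 + 34
40 = 1 * 34 + 6
34 = 5 * 6 + 4
6 = 1 * 4 + 2
4 = 2 * 2 + 0
GCD = 2


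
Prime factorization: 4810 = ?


4810 / 2 = 2405
2405 / 5 = 481
481 / 13 = 37
37 / 37 = 1
4810 = 2 × 5 × 13 × 37


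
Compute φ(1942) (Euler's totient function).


1942 = 2 × 971
Prime factors: 2, 971
φ(1942) = 1942 × (1-1/2) × (1-1/971)
= 1942 × 1/2 × 970/971 = 970

φ(1942) = 970


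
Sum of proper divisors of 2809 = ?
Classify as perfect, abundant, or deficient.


Proper divisors: 1, 53
Sum = 1 + 53 = 54
54 < 2809 → deficient

s(2809) = 54 (deficient)


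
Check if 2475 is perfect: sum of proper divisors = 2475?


Proper divisors of 2475: 1, 3, 5, 9, 11, 15, 25, 33, 45, 55, 75, 99, 165, 225, 275, 495, 825
Sum = 1 + 3 + 5 + 9 + 11 + 15 + 25 + 33 + 45 + 55 + 75 + 99 + 165 + 225 + 275 + 495 + 825 = 2361

No, 2475 is not perfect (2361 ≠ 2475)


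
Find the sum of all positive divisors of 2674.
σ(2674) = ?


Divisors of 2674: 1, 2, 7, 14, 191, 382, 1337, 2674
Sum = 1 + 2 + 7 + 14 + 191 + 382 + 1337 + 2674 = 4608

σ(2674) = 4608


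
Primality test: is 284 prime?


284 / 2 = 142 (exact division)
284 is NOT prime.

No, 284 is not prime


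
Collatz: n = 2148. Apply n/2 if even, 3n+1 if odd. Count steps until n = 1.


2148 → 1074 → 537 → 1612 → 806 → 403 → 1210 → 605 → 1816 → 908 → 454 → 227 → 682 → 341 → 1024 → 512 → 256 → 128 → 64 → 32 → 16 → 8 → 4 → 2 → 1
Total steps = 24

24 steps


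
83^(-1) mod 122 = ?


Use the extended Euclidean algorithm on (122, 83); each row r = 122*s + 83*t:
r=122, s=1, t=0
r=83, s=0, t=1
q=1: r=39, s=1, t=-1   [122*(1) + 83*(-1) = 39]
q=2: r=5, s=-2, t=3   [122*(-2) + 83*(3) = 5]
q=7: r=4, s=15, t=-22   [122*(15) + 83*(-22) = 4]
q=1: r=1, s=-17, t=25   [122*(-17) + 83*(25) = 1]
q=4: r=0, s=83, t=-122   [122*(83) + 83*(-122) = 0]
GCD = 1 with t = 25, so 83*(25) ≡ 1 (mod 122)
Inverse = 25 mod 122 = 25
Check: 83 * 25 = 2075 ≡ 1 (mod 122)

83^(-1) ≡ 25 (mod 122)


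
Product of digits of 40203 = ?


4 × 0 × 2 × 0 × 3 = 0


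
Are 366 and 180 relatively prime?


Euclidean algorithm:
366 = 2 * 180 + 6
180 = 30 * 6 + 0
GCD(366, 180) = 6

No, not coprime (GCD = 6)


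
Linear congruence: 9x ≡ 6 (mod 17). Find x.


GCD(9, 17) = 1, unique solution
a^(-1) mod 17 = 2
x = 2 * 6 mod 17 = 12

x ≡ 12 (mod 17)


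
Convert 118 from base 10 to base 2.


118 (base 10) = 118 (decimal)
118 (decimal) = 1110110 (base 2)


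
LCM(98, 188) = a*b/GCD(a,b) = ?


GCD(98, 188) = 2
LCM = 98*188/2 = 18424/2 = 9212

LCM = 9212


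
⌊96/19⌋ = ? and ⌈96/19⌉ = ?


96/19 = 5.0526
floor = 5
ceil = 6

floor = 5, ceil = 6


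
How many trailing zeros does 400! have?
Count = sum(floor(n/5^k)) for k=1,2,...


floor(400/5) = 80
floor(400/25) = 16
floor(400/125) = 3
Total = 99

99 trailing zeros


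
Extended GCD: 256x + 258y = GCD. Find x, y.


Tabular extended Euclidean (each row: r = 256*s + 258*t):
r=256, s=1, t=0
r=258, s=0, t=1
q=0: r=256, s=1, t=0   [256*(1) + 258*(0) = 256]
q=1: r=2, s=-1, t=1   [256*(-1) + 258*(1) = 2]
q=128: r=0, s=129, t=-128   [256*(129) + 258*(-128) = 0]
GCD = 2; from the row with r=2: x=-1, y=1
Check: 256*(-1) + 258*(1) = -256 + 258 = 2

GCD = 2, x = -1, y = 1


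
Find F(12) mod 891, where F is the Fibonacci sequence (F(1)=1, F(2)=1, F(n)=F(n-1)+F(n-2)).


F(k) mod 891 for k=1..12:
1, 1, 2, 3, 5, 8, 13, 21, 34, 55, 89, 144
F(12) mod 891 = 144


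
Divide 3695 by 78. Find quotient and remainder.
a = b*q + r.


3695 = 78 * 47 + 29
Check: 3666 + 29 = 3695

q = 47, r = 29


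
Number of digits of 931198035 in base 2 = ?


931198035 in base 2 = 110111100000001111010001010011
Number of digits = 30

30 digits (base 2)


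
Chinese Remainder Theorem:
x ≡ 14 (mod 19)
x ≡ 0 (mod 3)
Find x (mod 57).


M = 19*3 = 57
M1 = M/19 = 3, M2 = M/3 = 19
M1^(-1) mod 19 = 13, M2^(-1) mod 3 = 1
x = 14*3*13 + 0*19*1 = 546
546 mod 57 = 33
Check: 33 mod 19 = 14 ✓, 33 mod 3 = 0 ✓

x ≡ 33 (mod 57)


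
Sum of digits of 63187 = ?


6 + 3 + 1 + 8 + 7 = 25


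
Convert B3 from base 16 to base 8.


B3 (base 16) = 179 (decimal)
179 (decimal) = 263 (base 8)


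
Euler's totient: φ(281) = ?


281 = 281
Prime factors: 281
φ(281) = 281 × (1-1/281)
= 281 × 280/281 = 280

φ(281) = 280


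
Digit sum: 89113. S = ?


8 + 9 + 1 + 1 + 3 = 22


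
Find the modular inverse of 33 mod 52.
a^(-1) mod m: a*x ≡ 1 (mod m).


Use the extended Euclidean algorithm on (52, 33); each row r = 52*s + 33*t:
r=52, s=1, t=0
r=33, s=0, t=1
q=1: r=19, s=1, t=-1   [52*(1) + 33*(-1) = 19]
q=1: r=14, s=-1, t=2   [52*(-1) + 33*(2) = 14]
q=1: r=5, s=2, t=-3   [52*(2) + 33*(-3) = 5]
q=2: r=4, s=-5, t=8   [52*(-5) + 33*(8) = 4]
q=1: r=1, s=7, t=-11   [52*(7) + 33*(-11) = 1]
q=4: r=0, s=-33, t=52   [52*(-33) + 33*(52) = 0]
GCD = 1 with t = -11, so 33*(-11) ≡ 1 (mod 52)
Inverse = -11 mod 52 = 41
Check: 33 * 41 = 1353 ≡ 1 (mod 52)

33^(-1) ≡ 41 (mod 52)


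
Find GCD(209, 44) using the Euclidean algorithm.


209 = 4 * 44 + 33
44 = 1 * 33 + 11
33 = 3 * 11 + 0
GCD = 11


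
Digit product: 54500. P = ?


5 × 4 × 5 × 0 × 0 = 0


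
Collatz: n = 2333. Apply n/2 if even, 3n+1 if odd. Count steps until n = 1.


2333 → 7000 → 3500 → 1750 → 875 → 2626 → 1313 → 3940 → 1970 → 985 → 2956 → 1478 → 739 → 2218 → 1109 → 3328 → 1664 → 832 → 416 → 208 → 104 → 52 → 26 → 13 → 40 → 20 → 10 → 5 → 16 → 8 → 4 → 2 → 1
Total steps = 32

32 steps


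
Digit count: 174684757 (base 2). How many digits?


174684757 in base 2 = 1010011010010111101001010101
Number of digits = 28

28 digits (base 2)


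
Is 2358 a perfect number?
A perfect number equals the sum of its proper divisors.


Proper divisors of 2358: 1, 2, 3, 6, 9, 18, 131, 262, 393, 786, 1179
Sum = 1 + 2 + 3 + 6 + 9 + 18 + 131 + 262 + 393 + 786 + 1179 = 2790

No, 2358 is not perfect (2790 ≠ 2358)


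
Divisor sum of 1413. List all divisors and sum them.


Divisors of 1413: 1, 3, 9, 157, 471, 1413
Sum = 1 + 3 + 9 + 157 + 471 + 1413 = 2054

σ(1413) = 2054


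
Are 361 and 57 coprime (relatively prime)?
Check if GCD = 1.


Euclidean algorithm:
361 = 6 * 57 + 19
57 = 3 * 19 + 0
GCD(361, 57) = 19

No, not coprime (GCD = 19)


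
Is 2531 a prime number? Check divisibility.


Check divisors up to sqrt(2531) = 50.3090
No divisors found.
2531 is prime.

Yes, 2531 is prime


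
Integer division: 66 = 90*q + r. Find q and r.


66 = 90 * 0 + 66
Check: 0 + 66 = 66

q = 0, r = 66
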